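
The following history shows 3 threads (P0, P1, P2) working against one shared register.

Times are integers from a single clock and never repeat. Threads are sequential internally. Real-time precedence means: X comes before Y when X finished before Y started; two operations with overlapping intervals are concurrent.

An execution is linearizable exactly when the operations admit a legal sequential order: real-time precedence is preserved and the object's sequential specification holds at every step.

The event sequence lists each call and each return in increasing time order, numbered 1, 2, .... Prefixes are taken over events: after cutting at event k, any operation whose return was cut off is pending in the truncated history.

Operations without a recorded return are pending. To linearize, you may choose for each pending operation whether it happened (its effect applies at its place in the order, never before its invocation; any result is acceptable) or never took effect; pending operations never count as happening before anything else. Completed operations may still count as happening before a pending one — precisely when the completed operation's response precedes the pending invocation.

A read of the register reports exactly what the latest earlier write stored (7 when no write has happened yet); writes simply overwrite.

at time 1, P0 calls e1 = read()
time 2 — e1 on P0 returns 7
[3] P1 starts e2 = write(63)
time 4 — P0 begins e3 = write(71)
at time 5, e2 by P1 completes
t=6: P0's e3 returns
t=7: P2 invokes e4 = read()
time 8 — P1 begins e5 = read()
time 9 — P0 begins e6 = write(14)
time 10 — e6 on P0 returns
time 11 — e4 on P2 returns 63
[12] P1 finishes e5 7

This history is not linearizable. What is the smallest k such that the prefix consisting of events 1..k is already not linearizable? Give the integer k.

one valid order for events 1..11 is e1, e3, e2, e4, e5, e6:
step 1: e1 read() → 7 — value 7
step 2: e3 write(71) — value 71
step 3: e2 write(63) — value 63
step 4: e4 read() → 63 — value 63
step 5: e5 read() (pending, included) — value 63
step 6: e6 write(14) — value 14
adding event 12 (e5 responds at 12) leaves no legal real-time order
sample order e1, e2, e3, e4, e5, e6 stalls at step 4 — e4 read() → 63 has no legal effect
sample order e1, e2, e3, e4, e6, e5 stalls at step 4 — e4 read() → 63 has no legal effect

12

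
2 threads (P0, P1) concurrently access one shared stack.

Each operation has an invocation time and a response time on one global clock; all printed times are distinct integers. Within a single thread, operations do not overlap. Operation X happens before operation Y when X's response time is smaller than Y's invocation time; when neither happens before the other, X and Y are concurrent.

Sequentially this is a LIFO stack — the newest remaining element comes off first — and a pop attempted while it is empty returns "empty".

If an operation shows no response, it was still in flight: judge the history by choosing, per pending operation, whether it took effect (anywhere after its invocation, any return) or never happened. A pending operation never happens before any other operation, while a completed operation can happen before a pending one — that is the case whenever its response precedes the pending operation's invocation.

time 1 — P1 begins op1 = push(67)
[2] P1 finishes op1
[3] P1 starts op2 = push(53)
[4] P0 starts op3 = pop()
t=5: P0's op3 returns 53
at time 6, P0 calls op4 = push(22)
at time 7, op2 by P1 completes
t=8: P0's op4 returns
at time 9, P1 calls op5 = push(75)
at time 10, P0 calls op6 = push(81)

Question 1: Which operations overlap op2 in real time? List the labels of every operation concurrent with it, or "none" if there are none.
Answer: op3, op4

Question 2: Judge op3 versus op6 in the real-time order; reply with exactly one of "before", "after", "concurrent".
Answer: before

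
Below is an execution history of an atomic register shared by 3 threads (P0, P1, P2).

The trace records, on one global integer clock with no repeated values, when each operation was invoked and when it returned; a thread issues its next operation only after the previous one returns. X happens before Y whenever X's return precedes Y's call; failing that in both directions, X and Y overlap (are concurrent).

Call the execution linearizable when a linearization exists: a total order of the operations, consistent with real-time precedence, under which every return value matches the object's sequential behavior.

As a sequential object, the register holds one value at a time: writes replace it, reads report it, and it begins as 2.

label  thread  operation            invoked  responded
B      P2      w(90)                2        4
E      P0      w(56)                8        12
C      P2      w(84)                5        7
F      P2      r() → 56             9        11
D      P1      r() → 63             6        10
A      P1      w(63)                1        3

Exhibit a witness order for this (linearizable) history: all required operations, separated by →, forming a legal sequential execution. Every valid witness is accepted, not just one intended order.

B → A → D → C → E → F

after step 1 (B w(90)): value 90
after step 2 (A w(63)): value 63
after step 3 (D r() → 63): value 63
after step 4 (C w(84)): value 84
after step 5 (E w(56)): value 56
after step 6 (F r() → 56): value 56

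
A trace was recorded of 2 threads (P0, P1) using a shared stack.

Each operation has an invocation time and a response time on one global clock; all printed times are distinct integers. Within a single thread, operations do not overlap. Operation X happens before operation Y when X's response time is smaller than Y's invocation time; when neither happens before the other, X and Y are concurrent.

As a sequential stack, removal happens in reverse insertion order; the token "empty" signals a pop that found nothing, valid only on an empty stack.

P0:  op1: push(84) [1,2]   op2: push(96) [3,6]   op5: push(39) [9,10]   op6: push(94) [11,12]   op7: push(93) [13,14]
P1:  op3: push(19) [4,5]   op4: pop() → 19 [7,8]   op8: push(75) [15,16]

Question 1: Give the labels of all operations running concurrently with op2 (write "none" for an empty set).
Answer: op3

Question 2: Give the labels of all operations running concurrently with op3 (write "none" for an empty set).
Answer: op2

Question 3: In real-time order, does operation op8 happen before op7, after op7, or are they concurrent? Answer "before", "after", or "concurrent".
Answer: after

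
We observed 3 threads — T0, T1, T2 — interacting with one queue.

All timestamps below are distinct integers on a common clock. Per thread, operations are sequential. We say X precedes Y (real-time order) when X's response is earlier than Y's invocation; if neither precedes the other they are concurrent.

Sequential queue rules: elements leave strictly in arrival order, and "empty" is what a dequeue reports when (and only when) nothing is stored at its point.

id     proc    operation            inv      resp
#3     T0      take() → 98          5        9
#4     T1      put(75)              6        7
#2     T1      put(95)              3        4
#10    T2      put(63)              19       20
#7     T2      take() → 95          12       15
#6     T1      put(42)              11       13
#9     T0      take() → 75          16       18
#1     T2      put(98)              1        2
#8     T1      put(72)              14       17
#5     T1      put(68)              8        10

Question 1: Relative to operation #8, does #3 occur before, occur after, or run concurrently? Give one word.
#3 spans [5,9], #8 spans [14,17]
resp(#3)=9 < inv(#8)=14

before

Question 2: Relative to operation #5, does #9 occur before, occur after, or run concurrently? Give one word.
#9 spans [16,18], #5 spans [8,10]
resp(#5)=10 < inv(#9)=16

after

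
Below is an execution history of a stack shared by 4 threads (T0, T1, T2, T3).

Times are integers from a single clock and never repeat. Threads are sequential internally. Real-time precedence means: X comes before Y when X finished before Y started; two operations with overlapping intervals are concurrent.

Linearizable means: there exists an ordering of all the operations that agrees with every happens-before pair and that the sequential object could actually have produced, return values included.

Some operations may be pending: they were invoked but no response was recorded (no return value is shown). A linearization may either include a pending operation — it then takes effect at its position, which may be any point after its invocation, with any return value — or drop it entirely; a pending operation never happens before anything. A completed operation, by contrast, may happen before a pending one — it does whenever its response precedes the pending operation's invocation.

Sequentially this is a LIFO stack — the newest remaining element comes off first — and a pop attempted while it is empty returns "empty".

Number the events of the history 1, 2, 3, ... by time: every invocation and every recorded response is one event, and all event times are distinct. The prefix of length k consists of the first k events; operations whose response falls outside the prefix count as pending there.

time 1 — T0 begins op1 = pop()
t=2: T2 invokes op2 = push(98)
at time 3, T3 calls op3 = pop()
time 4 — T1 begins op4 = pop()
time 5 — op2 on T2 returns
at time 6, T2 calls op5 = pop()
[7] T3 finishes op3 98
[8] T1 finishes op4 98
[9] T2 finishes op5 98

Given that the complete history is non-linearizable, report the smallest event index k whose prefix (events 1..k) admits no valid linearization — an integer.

8

one valid order for events 1..7 is op1, op2, op3:
step 1: op1 pop() (pending, included) — stack <>
step 2: op2 push(98) — stack <98>
step 3: op3 pop() → 98 — stack <>
at event 8 (op4's time-8 response) nothing linearizes any more
every completion of the 2 pending operations (op1, op5) was checked; none linearizes
one such order, op2, op3, op4 (pending dropped), breaks at step 3 where op4 pop() → 98 is illegal
one such order, op2, op4, op3 (pending dropped), breaks at step 3 where op3 pop() → 98 is illegal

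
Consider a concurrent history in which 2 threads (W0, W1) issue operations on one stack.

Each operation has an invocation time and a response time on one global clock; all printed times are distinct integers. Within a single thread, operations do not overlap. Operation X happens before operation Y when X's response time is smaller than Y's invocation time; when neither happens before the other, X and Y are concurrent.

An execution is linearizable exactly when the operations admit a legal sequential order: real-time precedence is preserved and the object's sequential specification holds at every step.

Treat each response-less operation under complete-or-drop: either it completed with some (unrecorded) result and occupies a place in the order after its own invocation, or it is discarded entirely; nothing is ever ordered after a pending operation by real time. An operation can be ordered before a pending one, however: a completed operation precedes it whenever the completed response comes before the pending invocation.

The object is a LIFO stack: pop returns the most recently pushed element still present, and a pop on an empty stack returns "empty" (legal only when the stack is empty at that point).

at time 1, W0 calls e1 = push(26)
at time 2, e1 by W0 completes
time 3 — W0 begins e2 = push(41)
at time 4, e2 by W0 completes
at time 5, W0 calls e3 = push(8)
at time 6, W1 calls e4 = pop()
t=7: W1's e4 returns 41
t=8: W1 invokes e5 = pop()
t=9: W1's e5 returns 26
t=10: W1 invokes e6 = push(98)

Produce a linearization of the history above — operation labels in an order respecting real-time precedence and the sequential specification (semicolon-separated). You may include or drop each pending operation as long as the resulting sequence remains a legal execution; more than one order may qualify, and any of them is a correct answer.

1. e1 push(26), leaving stack <26>
2. e2 push(41), leaving stack <26,41>
3. e4 pop() → 41, leaving stack <26>
4. e5 pop() → 26, leaving stack <>

e1; e2; e4; e5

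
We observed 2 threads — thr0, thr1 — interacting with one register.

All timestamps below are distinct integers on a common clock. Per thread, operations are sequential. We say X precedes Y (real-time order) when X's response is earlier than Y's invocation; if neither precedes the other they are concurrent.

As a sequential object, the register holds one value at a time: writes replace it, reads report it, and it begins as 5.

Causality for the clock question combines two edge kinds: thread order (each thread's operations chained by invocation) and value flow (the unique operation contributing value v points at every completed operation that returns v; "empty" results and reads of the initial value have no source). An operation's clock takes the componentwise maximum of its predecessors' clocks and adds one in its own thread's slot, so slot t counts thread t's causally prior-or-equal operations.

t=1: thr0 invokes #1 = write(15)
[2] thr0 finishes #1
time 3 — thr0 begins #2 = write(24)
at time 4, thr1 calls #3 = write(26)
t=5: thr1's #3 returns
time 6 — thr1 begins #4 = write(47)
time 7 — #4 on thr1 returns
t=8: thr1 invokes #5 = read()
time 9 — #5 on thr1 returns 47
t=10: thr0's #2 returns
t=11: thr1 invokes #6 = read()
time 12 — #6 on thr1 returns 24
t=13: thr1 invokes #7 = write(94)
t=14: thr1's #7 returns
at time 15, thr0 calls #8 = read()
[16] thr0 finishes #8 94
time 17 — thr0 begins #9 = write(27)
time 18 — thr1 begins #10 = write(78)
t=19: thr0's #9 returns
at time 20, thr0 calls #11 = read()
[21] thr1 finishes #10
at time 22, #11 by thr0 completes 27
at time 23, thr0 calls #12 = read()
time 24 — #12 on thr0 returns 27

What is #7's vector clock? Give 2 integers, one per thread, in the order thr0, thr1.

(2, 5)

VC(#3, invoked at 4): no causal predecessors; +1 on thr1 → (0, 1)
VC(#1, invoked at 1): no causal predecessors; +1 on thr0 → (1, 0)
VC(#4, invoked at 6): max of VC(#3)=(0, 1), then +1 on thread thr1 → (0, 2)
VC(#2, invoked at 3): max of VC(#1)=(1, 0), then +1 on thread thr0 → (2, 0)
VC(#5, invoked at 8): max of VC(#4)=(0, 2), then +1 on thread thr1 → (0, 3)
VC(#6, invoked at 11): max of VC(#2)=(2, 0), VC(#5)=(0, 3), then +1 on thread thr1 → (2, 4)
VC(#7, invoked at 13): max of VC(#6)=(2, 4), then +1 on thread thr1 → (2, 5)
VC(#10, invoked at 18): max of VC(#7)=(2, 5), then +1 on thread thr1 → (2, 6)
VC(#8, invoked at 15): max of VC(#2)=(2, 0), VC(#7)=(2, 5), then +1 on thread thr0 → (3, 5)
VC(#9, invoked at 17): max of VC(#8)=(3, 5), then +1 on thread thr0 → (4, 5)
VC(#11, invoked at 20): max of VC(#9)=(4, 5), then +1 on thread thr0 → (5, 5)
VC(#12, invoked at 23): max of VC(#9)=(4, 5), VC(#11)=(5, 5), then +1 on thread thr0 → (6, 5)
target: VC(#7) = (2, 5)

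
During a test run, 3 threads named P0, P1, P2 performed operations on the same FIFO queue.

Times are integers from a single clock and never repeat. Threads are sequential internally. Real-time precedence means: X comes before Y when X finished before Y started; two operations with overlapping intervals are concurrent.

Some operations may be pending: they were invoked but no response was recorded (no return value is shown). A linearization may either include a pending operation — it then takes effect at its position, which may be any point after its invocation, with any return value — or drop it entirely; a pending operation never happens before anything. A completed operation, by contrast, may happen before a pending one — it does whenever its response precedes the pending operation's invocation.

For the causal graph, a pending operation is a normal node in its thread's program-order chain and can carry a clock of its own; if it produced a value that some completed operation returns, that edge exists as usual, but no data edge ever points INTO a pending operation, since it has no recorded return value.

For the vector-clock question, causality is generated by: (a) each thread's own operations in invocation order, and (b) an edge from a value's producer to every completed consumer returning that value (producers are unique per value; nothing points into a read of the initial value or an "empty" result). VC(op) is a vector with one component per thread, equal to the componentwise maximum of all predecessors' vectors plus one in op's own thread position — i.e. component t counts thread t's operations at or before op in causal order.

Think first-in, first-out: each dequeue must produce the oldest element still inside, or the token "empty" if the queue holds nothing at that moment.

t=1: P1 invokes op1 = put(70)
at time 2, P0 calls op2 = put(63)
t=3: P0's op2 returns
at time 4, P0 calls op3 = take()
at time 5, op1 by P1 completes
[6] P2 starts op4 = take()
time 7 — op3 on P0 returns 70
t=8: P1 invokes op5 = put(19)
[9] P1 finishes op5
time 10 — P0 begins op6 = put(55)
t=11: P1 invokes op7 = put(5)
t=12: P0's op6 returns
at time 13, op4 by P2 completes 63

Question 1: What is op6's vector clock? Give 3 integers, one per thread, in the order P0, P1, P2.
(3, 1, 0)

invoked at 1, op1 has no predecessors; its own P1 bump gives (0, 1, 0)
invoked at 2, op2 has no predecessors; its own P0 bump gives (1, 0, 0)
VC(op5, invoked at 8): max of VC(op1)=(0, 1, 0), then +1 on thread P1 → (0, 2, 0)
VC(op4, invoked at 6): max of VC(op2)=(1, 0, 0), then +1 on thread P2 → (1, 0, 1)
VC(op7, invoked at 11): max of VC(op5)=(0, 2, 0), then +1 on thread P1 → (0, 3, 0)
VC(op3, invoked at 4): max of VC(op1)=(0, 1, 0), VC(op2)=(1, 0, 0), then +1 on thread P0 → (2, 1, 0)
VC(op6, invoked at 10): max of VC(op3)=(2, 1, 0), then +1 on thread P0 → (3, 1, 0)
target: VC(op6) = (3, 1, 0)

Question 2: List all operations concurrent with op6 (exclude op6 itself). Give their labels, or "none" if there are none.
op4, op7

op6 spans [10,12]: anything still running between times 10 and 12 counts as concurrent
op1 [1,5]: before
op2 [2,3]: before
op3 [4,7]: before
op4 [6,13]: concurrent
op5 [8,9]: before
op7 [11,…): concurrent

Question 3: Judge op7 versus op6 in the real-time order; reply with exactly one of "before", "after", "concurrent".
concurrent

op7 spans [11,…), op6 spans [10,12]
the intervals overlap in both directions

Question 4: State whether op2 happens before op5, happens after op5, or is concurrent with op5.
before

op2 spans [2,3], op5 spans [8,9]
resp(op2)=3 < inv(op5)=8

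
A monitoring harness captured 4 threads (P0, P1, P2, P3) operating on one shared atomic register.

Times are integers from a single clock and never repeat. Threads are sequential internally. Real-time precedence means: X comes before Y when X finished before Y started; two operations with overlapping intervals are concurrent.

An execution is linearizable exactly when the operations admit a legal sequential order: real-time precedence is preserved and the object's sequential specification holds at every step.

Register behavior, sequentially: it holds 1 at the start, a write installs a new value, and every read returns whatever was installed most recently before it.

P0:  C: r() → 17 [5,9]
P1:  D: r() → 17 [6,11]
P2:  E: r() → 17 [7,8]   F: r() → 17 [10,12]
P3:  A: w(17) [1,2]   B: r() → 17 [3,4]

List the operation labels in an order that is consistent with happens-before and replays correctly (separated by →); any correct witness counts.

A → B → C → D → E → F

1. A w(17), leaving value 17
2. B r() → 17, leaving value 17
3. C r() → 17, leaving value 17
4. D r() → 17, leaving value 17
5. E r() → 17, leaving value 17
6. F r() → 17, leaving value 17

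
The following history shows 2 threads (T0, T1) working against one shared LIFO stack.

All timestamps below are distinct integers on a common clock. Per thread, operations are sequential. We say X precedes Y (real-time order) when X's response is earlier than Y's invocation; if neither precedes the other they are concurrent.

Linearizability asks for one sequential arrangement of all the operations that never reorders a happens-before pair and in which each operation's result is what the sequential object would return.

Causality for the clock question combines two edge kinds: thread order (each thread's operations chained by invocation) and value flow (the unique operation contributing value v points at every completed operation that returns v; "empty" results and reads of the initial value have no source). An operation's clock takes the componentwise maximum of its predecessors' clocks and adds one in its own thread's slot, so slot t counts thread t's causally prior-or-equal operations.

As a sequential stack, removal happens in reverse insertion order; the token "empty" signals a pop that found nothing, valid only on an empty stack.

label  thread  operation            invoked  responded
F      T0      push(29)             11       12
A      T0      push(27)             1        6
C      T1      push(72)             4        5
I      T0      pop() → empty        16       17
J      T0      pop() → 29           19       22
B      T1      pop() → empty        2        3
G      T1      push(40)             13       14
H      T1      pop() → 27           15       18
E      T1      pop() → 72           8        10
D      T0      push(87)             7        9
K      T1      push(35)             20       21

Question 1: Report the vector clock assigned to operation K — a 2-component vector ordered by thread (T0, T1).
invoked at 2, B has no predecessors; its own T1 bump gives (0, 1)
invoked at 1, A has no predecessors; its own T0 bump gives (1, 0)
invoked at 4, C merges VC(B)=(0, 1) and bumps T1's slot → (0, 2)
invoked at 7, D merges VC(A)=(1, 0) and bumps T0's slot → (2, 0)
invoked at 8, E merges VC(C)=(0, 2) and bumps T1's slot → (0, 3)
invoked at 11, F merges VC(D)=(2, 0) and bumps T0's slot → (3, 0)
invoked at 13, G merges VC(E)=(0, 3) and bumps T1's slot → (0, 4)
invoked at 16, I merges VC(F)=(3, 0) and bumps T0's slot → (4, 0)
invoked at 19, J merges VC(F)=(3, 0), VC(I)=(4, 0) and bumps T0's slot → (5, 0)
invoked at 15, H merges VC(A)=(1, 0), VC(G)=(0, 4) and bumps T1's slot → (1, 5)
invoked at 20, K merges VC(H)=(1, 5) and bumps T1's slot → (1, 6)
target: VC(K) = (1, 6)

(1, 6)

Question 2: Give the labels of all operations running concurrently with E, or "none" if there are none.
E spans [8,10]: anything still running between times 8 and 10 counts as concurrent
A [1,6]: before
B [2,3]: before
C [4,5]: before
D [7,9]: concurrent
F [11,12]: after
G [13,14]: after
H [15,18]: after
I [16,17]: after
J [19,22]: after
K [20,21]: after

D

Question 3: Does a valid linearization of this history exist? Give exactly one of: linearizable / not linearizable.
the violation lands at event 17, I's response at time 17: events 1..16 linearize, events 1..17 do not
6 orders of the 8 completed LIFO stack ops respect real time; none is legal
no escape via the 1 pending operation (H): every completion choice fails
for example A, B, C, D, E, F, G, I (pending dropped) fails at step 2: B pop() → empty is not legal there
for example A, B, C, E, D, F, G, I (pending dropped) fails at step 2: B pop() → empty is not legal there

not linearizable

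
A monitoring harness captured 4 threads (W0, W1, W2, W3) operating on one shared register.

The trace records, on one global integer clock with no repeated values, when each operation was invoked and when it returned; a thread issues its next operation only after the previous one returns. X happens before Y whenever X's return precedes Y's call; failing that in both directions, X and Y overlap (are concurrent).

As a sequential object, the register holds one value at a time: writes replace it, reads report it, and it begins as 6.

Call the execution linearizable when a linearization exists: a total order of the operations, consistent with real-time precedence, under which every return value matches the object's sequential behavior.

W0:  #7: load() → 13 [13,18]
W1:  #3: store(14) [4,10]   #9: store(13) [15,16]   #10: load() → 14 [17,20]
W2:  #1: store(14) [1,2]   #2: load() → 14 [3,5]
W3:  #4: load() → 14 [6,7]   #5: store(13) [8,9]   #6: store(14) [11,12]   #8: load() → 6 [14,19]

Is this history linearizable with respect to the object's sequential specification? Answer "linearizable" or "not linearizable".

not linearizable

cut after 18 events: linearizable; cut after 19 events (#8 responds, time 19): not linearizable
24 orders of the 9 completed register ops respect real time; none is legal
every completion of the 1 pending operation (#10) was checked; none linearizes
for example #1, #2, #3, #4, #5, #6, #7, #8, #9 (pending dropped) fails at step 7: #7 load() → 13 is not legal there
for example #1, #2, #3, #4, #5, #6, #7, #9, #8 (pending dropped) fails at step 7: #7 load() → 13 is not legal there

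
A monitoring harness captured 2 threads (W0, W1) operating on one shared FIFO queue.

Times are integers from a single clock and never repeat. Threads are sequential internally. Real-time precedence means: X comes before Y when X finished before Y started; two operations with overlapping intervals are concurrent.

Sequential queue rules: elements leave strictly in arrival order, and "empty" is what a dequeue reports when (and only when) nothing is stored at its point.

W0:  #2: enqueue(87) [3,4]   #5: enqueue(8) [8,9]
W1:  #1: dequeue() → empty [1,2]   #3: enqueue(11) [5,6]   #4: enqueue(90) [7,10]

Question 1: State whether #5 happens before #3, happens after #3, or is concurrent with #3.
Answer: after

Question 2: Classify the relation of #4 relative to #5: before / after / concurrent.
Answer: concurrent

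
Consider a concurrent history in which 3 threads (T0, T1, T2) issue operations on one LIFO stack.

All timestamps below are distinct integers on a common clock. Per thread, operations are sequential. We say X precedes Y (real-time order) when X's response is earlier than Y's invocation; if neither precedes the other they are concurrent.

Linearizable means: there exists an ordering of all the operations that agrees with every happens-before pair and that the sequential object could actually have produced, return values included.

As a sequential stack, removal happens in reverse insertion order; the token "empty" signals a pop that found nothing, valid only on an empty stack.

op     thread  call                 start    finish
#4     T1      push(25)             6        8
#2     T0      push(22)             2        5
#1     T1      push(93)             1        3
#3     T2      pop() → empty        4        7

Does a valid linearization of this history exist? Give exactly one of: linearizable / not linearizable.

the violation lands at event 7, #3's response at time 7: events 1..6 linearize, events 1..7 do not
3 orders of the 3 completed LIFO stack ops respect real time; none is legal
including or dropping the 1 pending operation (#4) in any combination fails
e.g. #1, #2, #3 (pending dropped): illegal at step 3, since #3 pop() → empty cannot apply there
e.g. #1, #3, #2 (pending dropped): illegal at step 2, since #3 pop() → empty cannot apply there

not linearizable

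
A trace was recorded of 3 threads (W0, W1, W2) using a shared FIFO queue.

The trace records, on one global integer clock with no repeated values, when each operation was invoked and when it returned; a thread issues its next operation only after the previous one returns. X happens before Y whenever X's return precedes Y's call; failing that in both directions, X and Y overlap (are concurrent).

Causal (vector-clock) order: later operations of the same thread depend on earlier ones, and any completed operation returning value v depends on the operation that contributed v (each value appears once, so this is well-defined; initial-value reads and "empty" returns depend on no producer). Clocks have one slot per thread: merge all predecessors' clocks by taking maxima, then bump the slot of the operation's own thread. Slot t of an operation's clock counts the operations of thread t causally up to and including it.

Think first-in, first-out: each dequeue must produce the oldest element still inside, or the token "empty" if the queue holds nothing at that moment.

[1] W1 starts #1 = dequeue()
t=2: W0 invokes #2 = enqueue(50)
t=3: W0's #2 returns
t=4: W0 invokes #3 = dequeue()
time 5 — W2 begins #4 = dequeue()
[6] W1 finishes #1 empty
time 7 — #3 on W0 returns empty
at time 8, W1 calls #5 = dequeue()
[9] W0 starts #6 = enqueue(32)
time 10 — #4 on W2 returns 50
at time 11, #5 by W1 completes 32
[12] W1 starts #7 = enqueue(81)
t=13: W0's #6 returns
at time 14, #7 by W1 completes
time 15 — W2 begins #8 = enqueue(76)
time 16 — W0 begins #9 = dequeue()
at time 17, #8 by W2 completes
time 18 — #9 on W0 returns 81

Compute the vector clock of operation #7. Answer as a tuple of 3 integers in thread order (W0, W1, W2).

(3, 3, 0)

no predecessors for #1 (invoked 1): W1 increments from zero → (0, 1, 0)
no predecessors for #2 (invoked 2): W0 increments from zero → (1, 0, 0)
#4, invoked 5, takes VC(#2)=(1, 0, 0) under max, adds 1 for W2 → (1, 0, 1)
#3, invoked 4, takes VC(#2)=(1, 0, 0) under max, adds 1 for W0 → (2, 0, 0)
#8, invoked 15, takes VC(#4)=(1, 0, 1) under max, adds 1 for W2 → (1, 0, 2)
#6, invoked 9, takes VC(#3)=(2, 0, 0) under max, adds 1 for W0 → (3, 0, 0)
#5, invoked 8, takes VC(#1)=(0, 1, 0), VC(#6)=(3, 0, 0) under max, adds 1 for W1 → (3, 2, 0)
#7, invoked 12, takes VC(#5)=(3, 2, 0) under max, adds 1 for W1 → (3, 3, 0)
#9, invoked 16, takes VC(#6)=(3, 0, 0), VC(#7)=(3, 3, 0) under max, adds 1 for W0 → (4, 3, 0)
target: VC(#7) = (3, 3, 0)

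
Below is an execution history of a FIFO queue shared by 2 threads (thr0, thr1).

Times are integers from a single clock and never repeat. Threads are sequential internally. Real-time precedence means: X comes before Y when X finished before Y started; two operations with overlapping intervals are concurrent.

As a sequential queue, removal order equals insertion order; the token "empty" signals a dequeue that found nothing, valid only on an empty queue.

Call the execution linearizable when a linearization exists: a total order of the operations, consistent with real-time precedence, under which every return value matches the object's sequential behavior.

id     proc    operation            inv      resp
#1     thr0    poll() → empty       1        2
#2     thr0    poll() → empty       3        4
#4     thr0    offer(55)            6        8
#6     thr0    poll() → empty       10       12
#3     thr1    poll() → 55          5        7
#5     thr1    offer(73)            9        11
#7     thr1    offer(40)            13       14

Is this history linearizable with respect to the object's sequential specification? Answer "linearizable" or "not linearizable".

linearizable

a witness: #1, #2, #4, #3, #6, #5, #7
after step 1 (#1 poll() → empty): queue <>
after step 2 (#2 poll() → empty): queue <>
after step 3 (#4 offer(55)): queue <55>
after step 4 (#3 poll() → 55): queue <>
after step 5 (#6 poll() → empty): queue <>
after step 6 (#5 offer(73)): queue <73>
after step 7 (#7 offer(40)): queue <73,40>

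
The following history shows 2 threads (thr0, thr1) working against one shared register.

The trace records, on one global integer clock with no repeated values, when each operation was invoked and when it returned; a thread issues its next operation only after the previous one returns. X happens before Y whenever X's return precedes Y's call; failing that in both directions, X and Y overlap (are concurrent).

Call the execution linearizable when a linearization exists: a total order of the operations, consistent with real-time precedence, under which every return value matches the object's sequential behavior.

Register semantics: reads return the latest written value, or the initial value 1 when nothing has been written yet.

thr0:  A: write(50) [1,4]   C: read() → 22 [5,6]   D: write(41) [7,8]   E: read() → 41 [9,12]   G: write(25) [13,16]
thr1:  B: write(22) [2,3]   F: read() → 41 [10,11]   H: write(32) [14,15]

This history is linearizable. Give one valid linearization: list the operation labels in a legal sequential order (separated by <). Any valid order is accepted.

A < B < C < D < E < F < G < H

after step 1 (A write(50)): value 50
after step 2 (B write(22)): value 22
after step 3 (C read() → 22): value 22
after step 4 (D write(41)): value 41
after step 5 (E read() → 41): value 41
after step 6 (F read() → 41): value 41
after step 7 (G write(25)): value 25
after step 8 (H write(32)): value 32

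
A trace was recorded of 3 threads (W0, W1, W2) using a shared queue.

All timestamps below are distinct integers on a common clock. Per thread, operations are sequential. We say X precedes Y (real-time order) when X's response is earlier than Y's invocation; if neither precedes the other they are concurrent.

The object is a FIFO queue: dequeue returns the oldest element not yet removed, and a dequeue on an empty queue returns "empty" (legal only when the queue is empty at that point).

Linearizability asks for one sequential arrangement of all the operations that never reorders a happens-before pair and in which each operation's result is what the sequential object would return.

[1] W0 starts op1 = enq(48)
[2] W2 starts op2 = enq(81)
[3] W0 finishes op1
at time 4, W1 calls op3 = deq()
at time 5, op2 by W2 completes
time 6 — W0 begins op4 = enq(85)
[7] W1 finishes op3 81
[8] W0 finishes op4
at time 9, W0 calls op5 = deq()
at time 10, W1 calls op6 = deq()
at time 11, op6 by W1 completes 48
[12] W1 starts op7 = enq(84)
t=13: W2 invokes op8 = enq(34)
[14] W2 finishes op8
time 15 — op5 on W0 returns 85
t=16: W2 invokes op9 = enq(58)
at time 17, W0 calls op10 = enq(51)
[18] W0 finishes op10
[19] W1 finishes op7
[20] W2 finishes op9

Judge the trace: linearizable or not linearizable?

linearizable

witness order: op2, op1, op3, op4, op6, op5, op7, op8, op9, op10
step 1: op2 enq(81) — queue <81>
step 2: op1 enq(48) — queue <81,48>
step 3: op3 deq() → 81 — queue <48>
step 4: op4 enq(85) — queue <48,85>
step 5: op6 deq() → 48 — queue <85>
step 6: op5 deq() → 85 — queue <>
step 7: op7 enq(84) — queue <84>
step 8: op8 enq(34) — queue <84,34>
step 9: op9 enq(58) — queue <84,34,58>
step 10: op10 enq(51) — queue <84,34,58,51>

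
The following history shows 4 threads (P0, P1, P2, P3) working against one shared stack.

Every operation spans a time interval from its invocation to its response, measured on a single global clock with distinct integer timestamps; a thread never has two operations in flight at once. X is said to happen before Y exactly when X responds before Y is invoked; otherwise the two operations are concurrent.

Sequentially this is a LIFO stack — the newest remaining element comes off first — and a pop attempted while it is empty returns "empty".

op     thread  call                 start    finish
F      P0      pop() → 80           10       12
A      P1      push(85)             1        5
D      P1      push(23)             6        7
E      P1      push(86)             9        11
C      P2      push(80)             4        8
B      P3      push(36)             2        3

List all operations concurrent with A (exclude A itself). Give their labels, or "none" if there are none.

B, C

A spans [1,5]: anything still running between times 1 and 5 counts as concurrent
B [2,3]: concurrent
C [4,8]: concurrent
D [6,7]: after
E [9,11]: after
F [10,12]: after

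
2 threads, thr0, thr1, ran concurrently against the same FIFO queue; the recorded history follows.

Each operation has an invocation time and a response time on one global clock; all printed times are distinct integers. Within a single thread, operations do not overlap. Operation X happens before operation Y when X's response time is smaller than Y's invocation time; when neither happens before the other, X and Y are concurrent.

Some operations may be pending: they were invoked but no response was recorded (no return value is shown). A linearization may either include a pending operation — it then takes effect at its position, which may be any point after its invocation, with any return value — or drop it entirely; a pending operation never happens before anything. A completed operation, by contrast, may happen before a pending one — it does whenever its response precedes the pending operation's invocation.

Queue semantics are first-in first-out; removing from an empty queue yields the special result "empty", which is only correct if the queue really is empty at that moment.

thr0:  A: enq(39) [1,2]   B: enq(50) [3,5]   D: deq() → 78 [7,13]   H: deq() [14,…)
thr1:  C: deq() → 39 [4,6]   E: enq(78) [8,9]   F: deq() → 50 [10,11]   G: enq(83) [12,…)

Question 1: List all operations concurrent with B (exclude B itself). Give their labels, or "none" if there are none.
B spans [3,5]: anything still running between times 3 and 5 counts as concurrent
A [1,2]: before
C [4,6]: concurrent
D [7,13]: after
E [8,9]: after
F [10,11]: after
G [12,…): after
H [14,…): after

C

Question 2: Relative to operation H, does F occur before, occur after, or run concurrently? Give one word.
F spans [10,11], H spans [14,…)
resp(F)=11 < inv(H)=14

before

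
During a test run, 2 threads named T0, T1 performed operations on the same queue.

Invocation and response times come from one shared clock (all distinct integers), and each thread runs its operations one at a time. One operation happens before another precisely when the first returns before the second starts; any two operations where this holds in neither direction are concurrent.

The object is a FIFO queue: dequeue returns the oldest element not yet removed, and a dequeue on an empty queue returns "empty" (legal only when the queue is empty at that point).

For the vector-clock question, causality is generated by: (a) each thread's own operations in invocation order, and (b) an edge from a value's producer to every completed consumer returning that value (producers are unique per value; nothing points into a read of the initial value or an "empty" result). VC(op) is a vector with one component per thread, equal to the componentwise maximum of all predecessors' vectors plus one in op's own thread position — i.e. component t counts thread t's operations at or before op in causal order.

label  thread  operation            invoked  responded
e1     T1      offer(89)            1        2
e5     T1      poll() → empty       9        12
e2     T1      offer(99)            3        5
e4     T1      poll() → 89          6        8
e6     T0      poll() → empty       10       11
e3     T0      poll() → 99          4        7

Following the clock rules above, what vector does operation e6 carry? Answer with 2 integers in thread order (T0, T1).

(2, 2)

e1 (invocation 1): nothing precedes it; T1's component alone gives (0, 1)
merge at e2 (invoked 3): VC(e1)=(0, 1), own-thread bump on T1 → (0, 2)
merge at e4 (invoked 6): VC(e1)=(0, 1), VC(e2)=(0, 2), own-thread bump on T1 → (0, 3)
merge at e3 (invoked 4): VC(e2)=(0, 2), own-thread bump on T0 → (1, 2)
merge at e5 (invoked 9): VC(e4)=(0, 3), own-thread bump on T1 → (0, 4)
merge at e6 (invoked 10): VC(e3)=(1, 2), own-thread bump on T0 → (2, 2)
target: VC(e6) = (2, 2)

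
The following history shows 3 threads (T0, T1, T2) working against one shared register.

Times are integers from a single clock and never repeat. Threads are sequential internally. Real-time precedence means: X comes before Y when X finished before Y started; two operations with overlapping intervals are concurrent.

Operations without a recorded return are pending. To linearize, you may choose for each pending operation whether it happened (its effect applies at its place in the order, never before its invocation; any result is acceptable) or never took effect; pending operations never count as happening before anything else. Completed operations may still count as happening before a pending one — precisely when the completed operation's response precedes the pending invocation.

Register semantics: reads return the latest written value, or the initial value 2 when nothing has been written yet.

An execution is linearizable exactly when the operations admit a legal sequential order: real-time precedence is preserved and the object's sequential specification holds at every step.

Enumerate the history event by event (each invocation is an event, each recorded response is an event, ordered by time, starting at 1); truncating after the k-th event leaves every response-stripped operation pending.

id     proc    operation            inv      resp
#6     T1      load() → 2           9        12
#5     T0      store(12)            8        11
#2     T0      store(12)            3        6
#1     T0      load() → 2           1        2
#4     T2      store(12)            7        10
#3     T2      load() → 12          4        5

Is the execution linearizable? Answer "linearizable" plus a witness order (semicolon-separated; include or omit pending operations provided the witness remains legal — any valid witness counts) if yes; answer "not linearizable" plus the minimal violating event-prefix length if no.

through event 11 a valid linearization exists; event 12 (#6 responding at time 12) ends that
real-time-consistent orders of the 6 completed operations: 12 — all fail the register replay
one such order, #1, #2, #3, #4, #5, #6, breaks at step 6 where #6 load() → 2 is illegal
one such order, #1, #2, #3, #4, #6, #5, breaks at step 5 where #6 load() → 2 is illegal

not linearizable — minimal violating prefix: 12 events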